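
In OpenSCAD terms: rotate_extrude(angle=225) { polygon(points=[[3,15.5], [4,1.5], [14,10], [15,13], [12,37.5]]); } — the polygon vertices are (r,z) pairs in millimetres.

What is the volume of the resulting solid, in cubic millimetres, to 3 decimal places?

Profile (r,z), 5 vertices: (3,15.5) (4,1.5) (14,10) (15,13) (12,37.5)
edge 0: (3,15.5)→(4,1.5)  cross = 3·1.5 − 4·15.5 = -57.5000; (r_i+r_j)·cross = 7·-57.5000 = -402.5000
edge 1: (4,1.5)→(14,10)  cross = 4·10 − 14·1.5 = 19.0000; (r_i+r_j)·cross = 18·19.0000 = 342.0000
edge 2: (14,10)→(15,13)  cross = 14·13 − 15·10 = 32.0000; (r_i+r_j)·cross = 29·32.0000 = 928.0000
edge 3: (15,13)→(12,37.5)  cross = 15·37.5 − 12·13 = 406.5000; (r_i+r_j)·cross = 27·406.5000 = 10975.5000
edge 4: (12,37.5)→(3,15.5)  cross = 12·15.5 − 3·37.5 = 73.5000; (r_i+r_j)·cross = 15·73.5000 = 1102.5000
Σcross = 473.5000 → A = |Σcross|/2 = 236.7500 mm²
Σ(r_i+r_j)·cross = 12945.5000 → first moment M = |Σ|/6 = 2157.5833
R_c = M/A = 2157.5833/236.7500 = 9.1133 mm
θ = 225° = 3.926991 rad
V = θ·R_c·A = 3.926991·9.1133·236.7500 = 8472.810 mm³

Volume = 8472.810 mm³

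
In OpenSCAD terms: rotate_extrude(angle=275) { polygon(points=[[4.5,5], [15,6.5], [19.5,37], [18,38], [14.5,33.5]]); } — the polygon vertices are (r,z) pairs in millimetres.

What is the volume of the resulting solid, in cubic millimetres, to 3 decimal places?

Profile (r,z), 5 vertices: (4.5,5) (15,6.5) (19.5,37) (18,38) (14.5,33.5)
edge 0: (4.5,5)→(15,6.5)  cross = 4.5·6.5 − 15·5 = -45.7500; (r_i+r_j)·cross = 19.5·-45.7500 = -892.1250
edge 1: (15,6.5)→(19.5,37)  cross = 15·37 − 19.5·6.5 = 428.2500; (r_i+r_j)·cross = 34.5·428.2500 = 14774.6250
edge 2: (19.5,37)→(18,38)  cross = 19.5·38 − 18·37 = 75.0000; (r_i+r_j)·cross = 37.5·75.0000 = 2812.5000
edge 3: (18,38)→(14.5,33.5)  cross = 18·33.5 − 14.5·38 = 52.0000; (r_i+r_j)·cross = 32.5·52.0000 = 1690.0000
edge 4: (14.5,33.5)→(4.5,5)  cross = 14.5·5 − 4.5·33.5 = -78.2500; (r_i+r_j)·cross = 19·-78.2500 = -1486.7500
Σcross = 431.2500 → A = |Σcross|/2 = 215.6250 mm²
Σ(r_i+r_j)·cross = 16898.2500 → first moment M = |Σ|/6 = 2816.3750
R_c = M/A = 2816.3750/215.6250 = 13.0614 mm
θ = 275° = 4.799655 rad
V = θ·R_c·A = 4.799655·13.0614·215.6250 = 13517.630 mm³

Volume = 13517.630 mm³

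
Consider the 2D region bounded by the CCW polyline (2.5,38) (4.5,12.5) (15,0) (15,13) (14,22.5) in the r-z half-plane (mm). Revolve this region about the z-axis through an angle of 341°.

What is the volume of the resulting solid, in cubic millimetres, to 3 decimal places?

Volume = 13465.309 mm³

Profile (r,z), 5 vertices: (2.5,38) (4.5,12.5) (15,0) (15,13) (14,22.5)
edge 0: (2.5,38)→(4.5,12.5)  cross = 2.5·12.5 − 4.5·38 = -139.7500; (r_i+r_j)·cross = 7·-139.7500 = -978.2500
edge 1: (4.5,12.5)→(15,0)  cross = 4.5·0 − 15·12.5 = -187.5000; (r_i+r_j)·cross = 19.5·-187.5000 = -3656.2500
edge 2: (15,0)→(15,13)  cross = 15·13 − 15·0 = 195.0000; (r_i+r_j)·cross = 30·195.0000 = 5850.0000
edge 3: (15,13)→(14,22.5)  cross = 15·22.5 − 14·13 = 155.5000; (r_i+r_j)·cross = 29·155.5000 = 4509.5000
edge 4: (14,22.5)→(2.5,38)  cross = 14·38 − 2.5·22.5 = 475.7500; (r_i+r_j)·cross = 16.5·475.7500 = 7849.8750
Σcross = 499.0000 → A = |Σcross|/2 = 249.5000 mm²
Σ(r_i+r_j)·cross = 13574.8750 → first moment M = |Σ|/6 = 2262.4792
R_c = M/A = 2262.4792/249.5000 = 9.0681 mm
θ = 341° = 5.951573 rad
V = θ·R_c·A = 5.951573·9.0681·249.5000 = 13465.309 mm³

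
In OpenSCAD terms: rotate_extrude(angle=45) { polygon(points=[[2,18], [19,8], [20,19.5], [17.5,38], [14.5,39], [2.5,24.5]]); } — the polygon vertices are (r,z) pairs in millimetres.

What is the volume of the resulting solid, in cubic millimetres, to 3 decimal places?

Volume = 3356.055 mm³

Profile (r,z), 6 vertices: (2,18) (19,8) (20,19.5) (17.5,38) (14.5,39) (2.5,24.5)
edge 0: (2,18)→(19,8)  cross = 2·8 − 19·18 = -326.0000; (r_i+r_j)·cross = 21·-326.0000 = -6846.0000
edge 1: (19,8)→(20,19.5)  cross = 19·19.5 − 20·8 = 210.5000; (r_i+r_j)·cross = 39·210.5000 = 8209.5000
edge 2: (20,19.5)→(17.5,38)  cross = 20·38 − 17.5·19.5 = 418.7500; (r_i+r_j)·cross = 37.5·418.7500 = 15703.1250
edge 3: (17.5,38)→(14.5,39)  cross = 17.5·39 − 14.5·38 = 131.5000; (r_i+r_j)·cross = 32·131.5000 = 4208.0000
edge 4: (14.5,39)→(2.5,24.5)  cross = 14.5·24.5 − 2.5·39 = 257.7500; (r_i+r_j)·cross = 17·257.7500 = 4381.7500
edge 5: (2.5,24.5)→(2,18)  cross = 2.5·18 − 2·24.5 = -4.0000; (r_i+r_j)·cross = 4.5·-4.0000 = -18.0000
Σcross = 688.5000 → A = |Σcross|/2 = 344.2500 mm²
Σ(r_i+r_j)·cross = 25638.3750 → first moment M = |Σ|/6 = 4273.0625
R_c = M/A = 4273.0625/344.2500 = 12.4127 mm
θ = 45° = 0.785398 rad
V = θ·R_c·A = 0.785398·12.4127·344.2500 = 3356.055 mm³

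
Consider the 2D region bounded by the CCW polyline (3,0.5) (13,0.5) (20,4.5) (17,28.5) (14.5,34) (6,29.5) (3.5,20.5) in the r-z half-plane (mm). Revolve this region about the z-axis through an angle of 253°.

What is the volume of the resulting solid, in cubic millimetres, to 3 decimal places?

Profile (r,z), 7 vertices: (3,0.5) (13,0.5) (20,4.5) (17,28.5) (14.5,34) (6,29.5) (3.5,20.5)
edge 0: (3,0.5)→(13,0.5)  cross = 3·0.5 − 13·0.5 = -5.0000; (r_i+r_j)·cross = 16·-5.0000 = -80.0000
edge 1: (13,0.5)→(20,4.5)  cross = 13·4.5 − 20·0.5 = 48.5000; (r_i+r_j)·cross = 33·48.5000 = 1600.5000
edge 2: (20,4.5)→(17,28.5)  cross = 20·28.5 − 17·4.5 = 493.5000; (r_i+r_j)·cross = 37·493.5000 = 18259.5000
edge 3: (17,28.5)→(14.5,34)  cross = 17·34 − 14.5·28.5 = 164.7500; (r_i+r_j)·cross = 31.5·164.7500 = 5189.6250
edge 4: (14.5,34)→(6,29.5)  cross = 14.5·29.5 − 6·34 = 223.7500; (r_i+r_j)·cross = 20.5·223.7500 = 4586.8750
edge 5: (6,29.5)→(3.5,20.5)  cross = 6·20.5 − 3.5·29.5 = 19.7500; (r_i+r_j)·cross = 9.5·19.7500 = 187.6250
edge 6: (3.5,20.5)→(3,0.5)  cross = 3.5·0.5 − 3·20.5 = -59.7500; (r_i+r_j)·cross = 6.5·-59.7500 = -388.3750
Σcross = 885.5000 → A = |Σcross|/2 = 442.7500 mm²
Σ(r_i+r_j)·cross = 29355.7500 → first moment M = |Σ|/6 = 4892.6250
R_c = M/A = 4892.6250/442.7500 = 11.0505 mm
θ = 253° = 4.415683 rad
V = θ·R_c·A = 4.415683·11.0505·442.7500 = 21604.281 mm³

Volume = 21604.281 mm³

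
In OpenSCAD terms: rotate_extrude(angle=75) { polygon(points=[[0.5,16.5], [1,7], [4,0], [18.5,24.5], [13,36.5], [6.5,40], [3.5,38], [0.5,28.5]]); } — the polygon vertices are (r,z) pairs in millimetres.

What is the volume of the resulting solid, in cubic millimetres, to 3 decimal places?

Volume = 4403.411 mm³

Profile (r,z), 8 vertices: (0.5,16.5) (1,7) (4,0) (18.5,24.5) (13,36.5) (6.5,40) (3.5,38) (0.5,28.5)
edge 0: (0.5,16.5)→(1,7)  cross = 0.5·7 − 1·16.5 = -13.0000; (r_i+r_j)·cross = 1.5·-13.0000 = -19.5000
edge 1: (1,7)→(4,0)  cross = 1·0 − 4·7 = -28.0000; (r_i+r_j)·cross = 5·-28.0000 = -140.0000
edge 2: (4,0)→(18.5,24.5)  cross = 4·24.5 − 18.5·0 = 98.0000; (r_i+r_j)·cross = 22.5·98.0000 = 2205.0000
edge 3: (18.5,24.5)→(13,36.5)  cross = 18.5·36.5 − 13·24.5 = 356.7500; (r_i+r_j)·cross = 31.5·356.7500 = 11237.6250
edge 4: (13,36.5)→(6.5,40)  cross = 13·40 − 6.5·36.5 = 282.7500; (r_i+r_j)·cross = 19.5·282.7500 = 5513.6250
edge 5: (6.5,40)→(3.5,38)  cross = 6.5·38 − 3.5·40 = 107.0000; (r_i+r_j)·cross = 10·107.0000 = 1070.0000
edge 6: (3.5,38)→(0.5,28.5)  cross = 3.5·28.5 − 0.5·38 = 80.7500; (r_i+r_j)·cross = 4·80.7500 = 323.0000
edge 7: (0.5,28.5)→(0.5,16.5)  cross = 0.5·16.5 − 0.5·28.5 = -6.0000; (r_i+r_j)·cross = 1·-6.0000 = -6.0000
Σcross = 878.2500 → A = |Σcross|/2 = 439.1250 mm²
Σ(r_i+r_j)·cross = 20183.7500 → first moment M = |Σ|/6 = 3363.9583
R_c = M/A = 3363.9583/439.1250 = 7.6606 mm
θ = 75° = 1.308997 rad
V = θ·R_c·A = 1.308997·7.6606·439.1250 = 4403.411 mm³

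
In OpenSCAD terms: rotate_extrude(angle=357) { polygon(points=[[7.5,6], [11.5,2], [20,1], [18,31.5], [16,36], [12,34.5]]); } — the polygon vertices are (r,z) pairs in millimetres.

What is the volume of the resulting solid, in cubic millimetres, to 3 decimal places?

Volume = 26944.815 mm³

Profile (r,z), 6 vertices: (7.5,6) (11.5,2) (20,1) (18,31.5) (16,36) (12,34.5)
edge 0: (7.5,6)→(11.5,2)  cross = 7.5·2 − 11.5·6 = -54.0000; (r_i+r_j)·cross = 19·-54.0000 = -1026.0000
edge 1: (11.5,2)→(20,1)  cross = 11.5·1 − 20·2 = -28.5000; (r_i+r_j)·cross = 31.5·-28.5000 = -897.7500
edge 2: (20,1)→(18,31.5)  cross = 20·31.5 − 18·1 = 612.0000; (r_i+r_j)·cross = 38·612.0000 = 23256.0000
edge 3: (18,31.5)→(16,36)  cross = 18·36 − 16·31.5 = 144.0000; (r_i+r_j)·cross = 34·144.0000 = 4896.0000
edge 4: (16,36)→(12,34.5)  cross = 16·34.5 − 12·36 = 120.0000; (r_i+r_j)·cross = 28·120.0000 = 3360.0000
edge 5: (12,34.5)→(7.5,6)  cross = 12·6 − 7.5·34.5 = -186.7500; (r_i+r_j)·cross = 19.5·-186.7500 = -3641.6250
Σcross = 606.7500 → A = |Σcross|/2 = 303.3750 mm²
Σ(r_i+r_j)·cross = 25946.6250 → first moment M = |Σ|/6 = 4324.4375
R_c = M/A = 4324.4375/303.3750 = 14.2544 mm
θ = 357° = 6.230825 rad
V = θ·R_c·A = 6.230825·14.2544·303.3750 = 26944.815 mm³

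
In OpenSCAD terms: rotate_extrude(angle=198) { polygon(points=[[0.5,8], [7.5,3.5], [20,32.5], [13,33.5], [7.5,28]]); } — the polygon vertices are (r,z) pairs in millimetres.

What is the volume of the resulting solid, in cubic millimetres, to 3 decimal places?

Profile (r,z), 5 vertices: (0.5,8) (7.5,3.5) (20,32.5) (13,33.5) (7.5,28)
edge 0: (0.5,8)→(7.5,3.5)  cross = 0.5·3.5 − 7.5·8 = -58.2500; (r_i+r_j)·cross = 8·-58.2500 = -466.0000
edge 1: (7.5,3.5)→(20,32.5)  cross = 7.5·32.5 − 20·3.5 = 173.7500; (r_i+r_j)·cross = 27.5·173.7500 = 4778.1250
edge 2: (20,32.5)→(13,33.5)  cross = 20·33.5 − 13·32.5 = 247.5000; (r_i+r_j)·cross = 33·247.5000 = 8167.5000
edge 3: (13,33.5)→(7.5,28)  cross = 13·28 − 7.5·33.5 = 112.7500; (r_i+r_j)·cross = 20.5·112.7500 = 2311.3750
edge 4: (7.5,28)→(0.5,8)  cross = 7.5·8 − 0.5·28 = 46.0000; (r_i+r_j)·cross = 8·46.0000 = 368.0000
Σcross = 521.7500 → A = |Σcross|/2 = 260.8750 mm²
Σ(r_i+r_j)·cross = 15159.0000 → first moment M = |Σ|/6 = 2526.5000
R_c = M/A = 2526.5000/260.8750 = 9.6847 mm
θ = 198° = 3.455752 rad
V = θ·R_c·A = 3.455752·9.6847·260.8750 = 8730.957 mm³

Volume = 8730.957 mm³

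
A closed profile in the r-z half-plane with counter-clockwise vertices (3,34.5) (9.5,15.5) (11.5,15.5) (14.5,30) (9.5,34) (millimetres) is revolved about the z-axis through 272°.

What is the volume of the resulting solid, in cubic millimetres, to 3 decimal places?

Volume = 5359.499 mm³

Profile (r,z), 5 vertices: (3,34.5) (9.5,15.5) (11.5,15.5) (14.5,30) (9.5,34)
edge 0: (3,34.5)→(9.5,15.5)  cross = 3·15.5 − 9.5·34.5 = -281.2500; (r_i+r_j)·cross = 12.5·-281.2500 = -3515.6250
edge 1: (9.5,15.5)→(11.5,15.5)  cross = 9.5·15.5 − 11.5·15.5 = -31.0000; (r_i+r_j)·cross = 21·-31.0000 = -651.0000
edge 2: (11.5,15.5)→(14.5,30)  cross = 11.5·30 − 14.5·15.5 = 120.2500; (r_i+r_j)·cross = 26·120.2500 = 3126.5000
edge 3: (14.5,30)→(9.5,34)  cross = 14.5·34 − 9.5·30 = 208.0000; (r_i+r_j)·cross = 24·208.0000 = 4992.0000
edge 4: (9.5,34)→(3,34.5)  cross = 9.5·34.5 − 3·34 = 225.7500; (r_i+r_j)·cross = 12.5·225.7500 = 2821.8750
Σcross = 241.7500 → A = |Σcross|/2 = 120.8750 mm²
Σ(r_i+r_j)·cross = 6773.7500 → first moment M = |Σ|/6 = 1128.9583
R_c = M/A = 1128.9583/120.8750 = 9.3399 mm
θ = 272° = 4.747296 rad
V = θ·R_c·A = 4.747296·9.3399·120.8750 = 5359.499 mm³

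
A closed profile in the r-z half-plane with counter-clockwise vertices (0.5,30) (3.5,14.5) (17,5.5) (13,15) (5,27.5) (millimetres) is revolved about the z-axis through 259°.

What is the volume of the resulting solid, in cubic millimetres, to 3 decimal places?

Profile (r,z), 5 vertices: (0.5,30) (3.5,14.5) (17,5.5) (13,15) (5,27.5)
edge 0: (0.5,30)→(3.5,14.5)  cross = 0.5·14.5 − 3.5·30 = -97.7500; (r_i+r_j)·cross = 4·-97.7500 = -391.0000
edge 1: (3.5,14.5)→(17,5.5)  cross = 3.5·5.5 − 17·14.5 = -227.2500; (r_i+r_j)·cross = 20.5·-227.2500 = -4658.6250
edge 2: (17,5.5)→(13,15)  cross = 17·15 − 13·5.5 = 183.5000; (r_i+r_j)·cross = 30·183.5000 = 5505.0000
edge 3: (13,15)→(5,27.5)  cross = 13·27.5 − 5·15 = 282.5000; (r_i+r_j)·cross = 18·282.5000 = 5085.0000
edge 4: (5,27.5)→(0.5,30)  cross = 5·30 − 0.5·27.5 = 136.2500; (r_i+r_j)·cross = 5.5·136.2500 = 749.3750
Σcross = 277.2500 → A = |Σcross|/2 = 138.6250 mm²
Σ(r_i+r_j)·cross = 6289.7500 → first moment M = |Σ|/6 = 1048.2917
R_c = M/A = 1048.2917/138.6250 = 7.5621 mm
θ = 259° = 4.520403 rad
V = θ·R_c·A = 4.520403·7.5621·138.6250 = 4738.701 mm³

Volume = 4738.701 mm³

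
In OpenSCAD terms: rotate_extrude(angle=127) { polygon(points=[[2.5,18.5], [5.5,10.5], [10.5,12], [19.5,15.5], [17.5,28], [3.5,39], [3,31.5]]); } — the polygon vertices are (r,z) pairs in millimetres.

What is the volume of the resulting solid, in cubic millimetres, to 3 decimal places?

Profile (r,z), 7 vertices: (2.5,18.5) (5.5,10.5) (10.5,12) (19.5,15.5) (17.5,28) (3.5,39) (3,31.5)
edge 0: (2.5,18.5)→(5.5,10.5)  cross = 2.5·10.5 − 5.5·18.5 = -75.5000; (r_i+r_j)·cross = 8·-75.5000 = -604.0000
edge 1: (5.5,10.5)→(10.5,12)  cross = 5.5·12 − 10.5·10.5 = -44.2500; (r_i+r_j)·cross = 16·-44.2500 = -708.0000
edge 2: (10.5,12)→(19.5,15.5)  cross = 10.5·15.5 − 19.5·12 = -71.2500; (r_i+r_j)·cross = 30·-71.2500 = -2137.5000
edge 3: (19.5,15.5)→(17.5,28)  cross = 19.5·28 − 17.5·15.5 = 274.7500; (r_i+r_j)·cross = 37·274.7500 = 10165.7500
edge 4: (17.5,28)→(3.5,39)  cross = 17.5·39 − 3.5·28 = 584.5000; (r_i+r_j)·cross = 21·584.5000 = 12274.5000
edge 5: (3.5,39)→(3,31.5)  cross = 3.5·31.5 − 3·39 = -6.7500; (r_i+r_j)·cross = 6.5·-6.7500 = -43.8750
edge 6: (3,31.5)→(2.5,18.5)  cross = 3·18.5 − 2.5·31.5 = -23.2500; (r_i+r_j)·cross = 5.5·-23.2500 = -127.8750
Σcross = 638.2500 → A = |Σcross|/2 = 319.1250 mm²
Σ(r_i+r_j)·cross = 18819.0000 → first moment M = |Σ|/6 = 3136.5000
R_c = M/A = 3136.5000/319.1250 = 9.8284 mm
θ = 127° = 2.216568 rad
V = θ·R_c·A = 2.216568·9.8284·319.1250 = 6952.266 mm³

Volume = 6952.266 mm³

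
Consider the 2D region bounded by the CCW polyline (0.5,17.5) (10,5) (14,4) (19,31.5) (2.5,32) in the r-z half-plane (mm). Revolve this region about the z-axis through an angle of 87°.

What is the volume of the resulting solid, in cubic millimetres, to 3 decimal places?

Volume = 5308.422 mm³

Profile (r,z), 5 vertices: (0.5,17.5) (10,5) (14,4) (19,31.5) (2.5,32)
edge 0: (0.5,17.5)→(10,5)  cross = 0.5·5 − 10·17.5 = -172.5000; (r_i+r_j)·cross = 10.5·-172.5000 = -1811.2500
edge 1: (10,5)→(14,4)  cross = 10·4 − 14·5 = -30.0000; (r_i+r_j)·cross = 24·-30.0000 = -720.0000
edge 2: (14,4)→(19,31.5)  cross = 14·31.5 − 19·4 = 365.0000; (r_i+r_j)·cross = 33·365.0000 = 12045.0000
edge 3: (19,31.5)→(2.5,32)  cross = 19·32 − 2.5·31.5 = 529.2500; (r_i+r_j)·cross = 21.5·529.2500 = 11378.8750
edge 4: (2.5,32)→(0.5,17.5)  cross = 2.5·17.5 − 0.5·32 = 27.7500; (r_i+r_j)·cross = 3·27.7500 = 83.2500
Σcross = 719.5000 → A = |Σcross|/2 = 359.7500 mm²
Σ(r_i+r_j)·cross = 20975.8750 → first moment M = |Σ|/6 = 3495.9792
R_c = M/A = 3495.9792/359.7500 = 9.7178 mm
θ = 87° = 1.518436 rad
V = θ·R_c·A = 1.518436·9.7178·359.7500 = 5308.422 mm³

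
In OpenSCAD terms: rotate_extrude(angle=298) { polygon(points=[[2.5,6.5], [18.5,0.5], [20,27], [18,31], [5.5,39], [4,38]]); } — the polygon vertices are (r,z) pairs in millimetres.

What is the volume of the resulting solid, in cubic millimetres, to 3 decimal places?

Profile (r,z), 6 vertices: (2.5,6.5) (18.5,0.5) (20,27) (18,31) (5.5,39) (4,38)
edge 0: (2.5,6.5)→(18.5,0.5)  cross = 2.5·0.5 − 18.5·6.5 = -119.0000; (r_i+r_j)·cross = 21·-119.0000 = -2499.0000
edge 1: (18.5,0.5)→(20,27)  cross = 18.5·27 − 20·0.5 = 489.5000; (r_i+r_j)·cross = 38.5·489.5000 = 18845.7500
edge 2: (20,27)→(18,31)  cross = 20·31 − 18·27 = 134.0000; (r_i+r_j)·cross = 38·134.0000 = 5092.0000
edge 3: (18,31)→(5.5,39)  cross = 18·39 − 5.5·31 = 531.5000; (r_i+r_j)·cross = 23.5·531.5000 = 12490.2500
edge 4: (5.5,39)→(4,38)  cross = 5.5·38 − 4·39 = 53.0000; (r_i+r_j)·cross = 9.5·53.0000 = 503.5000
edge 5: (4,38)→(2.5,6.5)  cross = 4·6.5 − 2.5·38 = -69.0000; (r_i+r_j)·cross = 6.5·-69.0000 = -448.5000
Σcross = 1020.0000 → A = |Σcross|/2 = 510.0000 mm²
Σ(r_i+r_j)·cross = 33984.0000 → first moment M = |Σ|/6 = 5664.0000
R_c = M/A = 5664.0000/510.0000 = 11.1059 mm
θ = 298° = 5.201081 rad
V = θ·R_c·A = 5.201081·11.1059·510.0000 = 29458.924 mm³

Volume = 29458.924 mm³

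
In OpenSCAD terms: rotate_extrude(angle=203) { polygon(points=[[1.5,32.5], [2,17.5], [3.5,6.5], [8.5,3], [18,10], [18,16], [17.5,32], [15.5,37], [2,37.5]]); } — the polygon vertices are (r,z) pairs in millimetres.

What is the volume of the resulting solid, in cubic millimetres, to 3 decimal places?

Profile (r,z), 9 vertices: (1.5,32.5) (2,17.5) (3.5,6.5) (8.5,3) (18,10) (18,16) (17.5,32) (15.5,37) (2,37.5)
edge 0: (1.5,32.5)→(2,17.5)  cross = 1.5·17.5 − 2·32.5 = -38.7500; (r_i+r_j)·cross = 3.5·-38.7500 = -135.6250
edge 1: (2,17.5)→(3.5,6.5)  cross = 2·6.5 − 3.5·17.5 = -48.2500; (r_i+r_j)·cross = 5.5·-48.2500 = -265.3750
edge 2: (3.5,6.5)→(8.5,3)  cross = 3.5·3 − 8.5·6.5 = -44.7500; (r_i+r_j)·cross = 12·-44.7500 = -537.0000
edge 3: (8.5,3)→(18,10)  cross = 8.5·10 − 18·3 = 31.0000; (r_i+r_j)·cross = 26.5·31.0000 = 821.5000
edge 4: (18,10)→(18,16)  cross = 18·16 − 18·10 = 108.0000; (r_i+r_j)·cross = 36·108.0000 = 3888.0000
edge 5: (18,16)→(17.5,32)  cross = 18·32 − 17.5·16 = 296.0000; (r_i+r_j)·cross = 35.5·296.0000 = 10508.0000
edge 6: (17.5,32)→(15.5,37)  cross = 17.5·37 − 15.5·32 = 151.5000; (r_i+r_j)·cross = 33·151.5000 = 4999.5000
edge 7: (15.5,37)→(2,37.5)  cross = 15.5·37.5 − 2·37 = 507.2500; (r_i+r_j)·cross = 17.5·507.2500 = 8876.8750
edge 8: (2,37.5)→(1.5,32.5)  cross = 2·32.5 − 1.5·37.5 = 8.7500; (r_i+r_j)·cross = 3.5·8.7500 = 30.6250
Σcross = 970.7500 → A = |Σcross|/2 = 485.3750 mm²
Σ(r_i+r_j)·cross = 28186.5000 → first moment M = |Σ|/6 = 4697.7500
R_c = M/A = 4697.7500/485.3750 = 9.6786 mm
θ = 203° = 3.543018 rad
V = θ·R_c·A = 3.543018·9.6786·485.3750 = 16644.215 mm³

Volume = 16644.215 mm³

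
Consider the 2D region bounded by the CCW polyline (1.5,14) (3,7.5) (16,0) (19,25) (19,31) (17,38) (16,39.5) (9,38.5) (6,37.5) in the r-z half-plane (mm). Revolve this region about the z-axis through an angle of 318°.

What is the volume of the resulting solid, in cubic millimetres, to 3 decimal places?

Volume = 30847.023 mm³

Profile (r,z), 9 vertices: (1.5,14) (3,7.5) (16,0) (19,25) (19,31) (17,38) (16,39.5) (9,38.5) (6,37.5)
edge 0: (1.5,14)→(3,7.5)  cross = 1.5·7.5 − 3·14 = -30.7500; (r_i+r_j)·cross = 4.5·-30.7500 = -138.3750
edge 1: (3,7.5)→(16,0)  cross = 3·0 − 16·7.5 = -120.0000; (r_i+r_j)·cross = 19·-120.0000 = -2280.0000
edge 2: (16,0)→(19,25)  cross = 16·25 − 19·0 = 400.0000; (r_i+r_j)·cross = 35·400.0000 = 14000.0000
edge 3: (19,25)→(19,31)  cross = 19·31 − 19·25 = 114.0000; (r_i+r_j)·cross = 38·114.0000 = 4332.0000
edge 4: (19,31)→(17,38)  cross = 19·38 − 17·31 = 195.0000; (r_i+r_j)·cross = 36·195.0000 = 7020.0000
edge 5: (17,38)→(16,39.5)  cross = 17·39.5 − 16·38 = 63.5000; (r_i+r_j)·cross = 33·63.5000 = 2095.5000
edge 6: (16,39.5)→(9,38.5)  cross = 16·38.5 − 9·39.5 = 260.5000; (r_i+r_j)·cross = 25·260.5000 = 6512.5000
edge 7: (9,38.5)→(6,37.5)  cross = 9·37.5 − 6·38.5 = 106.5000; (r_i+r_j)·cross = 15·106.5000 = 1597.5000
edge 8: (6,37.5)→(1.5,14)  cross = 6·14 − 1.5·37.5 = 27.7500; (r_i+r_j)·cross = 7.5·27.7500 = 208.1250
Σcross = 1016.5000 → A = |Σcross|/2 = 508.2500 mm²
Σ(r_i+r_j)·cross = 33347.2500 → first moment M = |Σ|/6 = 5557.8750
R_c = M/A = 5557.8750/508.2500 = 10.9353 mm
θ = 318° = 5.550147 rad
V = θ·R_c·A = 5.550147·10.9353·508.2500 = 30847.023 mm³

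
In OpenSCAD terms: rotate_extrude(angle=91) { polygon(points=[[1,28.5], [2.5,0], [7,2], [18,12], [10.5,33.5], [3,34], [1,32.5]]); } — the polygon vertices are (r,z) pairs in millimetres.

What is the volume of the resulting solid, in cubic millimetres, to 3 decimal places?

Volume = 4844.525 mm³

Profile (r,z), 7 vertices: (1,28.5) (2.5,0) (7,2) (18,12) (10.5,33.5) (3,34) (1,32.5)
edge 0: (1,28.5)→(2.5,0)  cross = 1·0 − 2.5·28.5 = -71.2500; (r_i+r_j)·cross = 3.5·-71.2500 = -249.3750
edge 1: (2.5,0)→(7,2)  cross = 2.5·2 − 7·0 = 5.0000; (r_i+r_j)·cross = 9.5·5.0000 = 47.5000
edge 2: (7,2)→(18,12)  cross = 7·12 − 18·2 = 48.0000; (r_i+r_j)·cross = 25·48.0000 = 1200.0000
edge 3: (18,12)→(10.5,33.5)  cross = 18·33.5 − 10.5·12 = 477.0000; (r_i+r_j)·cross = 28.5·477.0000 = 13594.5000
edge 4: (10.5,33.5)→(3,34)  cross = 10.5·34 − 3·33.5 = 256.5000; (r_i+r_j)·cross = 13.5·256.5000 = 3462.7500
edge 5: (3,34)→(1,32.5)  cross = 3·32.5 − 1·34 = 63.5000; (r_i+r_j)·cross = 4·63.5000 = 254.0000
edge 6: (1,32.5)→(1,28.5)  cross = 1·28.5 − 1·32.5 = -4.0000; (r_i+r_j)·cross = 2·-4.0000 = -8.0000
Σcross = 774.7500 → A = |Σcross|/2 = 387.3750 mm²
Σ(r_i+r_j)·cross = 18301.3750 → first moment M = |Σ|/6 = 3050.2292
R_c = M/A = 3050.2292/387.3750 = 7.8741 mm
θ = 91° = 1.588250 rad
V = θ·R_c·A = 1.588250·7.8741·387.3750 = 4844.525 mm³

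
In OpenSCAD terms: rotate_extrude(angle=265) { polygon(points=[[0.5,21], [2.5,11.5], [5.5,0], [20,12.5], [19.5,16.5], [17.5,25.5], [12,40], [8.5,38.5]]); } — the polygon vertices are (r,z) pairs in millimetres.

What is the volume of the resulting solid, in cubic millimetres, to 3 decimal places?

Volume = 21418.557 mm³

Profile (r,z), 8 vertices: (0.5,21) (2.5,11.5) (5.5,0) (20,12.5) (19.5,16.5) (17.5,25.5) (12,40) (8.5,38.5)
edge 0: (0.5,21)→(2.5,11.5)  cross = 0.5·11.5 − 2.5·21 = -46.7500; (r_i+r_j)·cross = 3·-46.7500 = -140.2500
edge 1: (2.5,11.5)→(5.5,0)  cross = 2.5·0 − 5.5·11.5 = -63.2500; (r_i+r_j)·cross = 8·-63.2500 = -506.0000
edge 2: (5.5,0)→(20,12.5)  cross = 5.5·12.5 − 20·0 = 68.7500; (r_i+r_j)·cross = 25.5·68.7500 = 1753.1250
edge 3: (20,12.5)→(19.5,16.5)  cross = 20·16.5 − 19.5·12.5 = 86.2500; (r_i+r_j)·cross = 39.5·86.2500 = 3406.8750
edge 4: (19.5,16.5)→(17.5,25.5)  cross = 19.5·25.5 − 17.5·16.5 = 208.5000; (r_i+r_j)·cross = 37·208.5000 = 7714.5000
edge 5: (17.5,25.5)→(12,40)  cross = 17.5·40 − 12·25.5 = 394.0000; (r_i+r_j)·cross = 29.5·394.0000 = 11623.0000
edge 6: (12,40)→(8.5,38.5)  cross = 12·38.5 − 8.5·40 = 122.0000; (r_i+r_j)·cross = 20.5·122.0000 = 2501.0000
edge 7: (8.5,38.5)→(0.5,21)  cross = 8.5·21 − 0.5·38.5 = 159.2500; (r_i+r_j)·cross = 9·159.2500 = 1433.2500
Σcross = 928.7500 → A = |Σcross|/2 = 464.3750 mm²
Σ(r_i+r_j)·cross = 27785.5000 → first moment M = |Σ|/6 = 4630.9167
R_c = M/A = 4630.9167/464.3750 = 9.9724 mm
θ = 265° = 4.625123 rad
V = θ·R_c·A = 4.625123·9.9724·464.3750 = 21418.557 mm³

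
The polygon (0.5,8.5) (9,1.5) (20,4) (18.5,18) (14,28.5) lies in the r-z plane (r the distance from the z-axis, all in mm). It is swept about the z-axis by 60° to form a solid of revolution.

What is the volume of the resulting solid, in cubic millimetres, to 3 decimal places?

Profile (r,z), 5 vertices: (0.5,8.5) (9,1.5) (20,4) (18.5,18) (14,28.5)
edge 0: (0.5,8.5)→(9,1.5)  cross = 0.5·1.5 − 9·8.5 = -75.7500; (r_i+r_j)·cross = 9.5·-75.7500 = -719.6250
edge 1: (9,1.5)→(20,4)  cross = 9·4 − 20·1.5 = 6.0000; (r_i+r_j)·cross = 29·6.0000 = 174.0000
edge 2: (20,4)→(18.5,18)  cross = 20·18 − 18.5·4 = 286.0000; (r_i+r_j)·cross = 38.5·286.0000 = 11011.0000
edge 3: (18.5,18)→(14,28.5)  cross = 18.5·28.5 − 14·18 = 275.2500; (r_i+r_j)·cross = 32.5·275.2500 = 8945.6250
edge 4: (14,28.5)→(0.5,8.5)  cross = 14·8.5 − 0.5·28.5 = 104.7500; (r_i+r_j)·cross = 14.5·104.7500 = 1518.8750
Σcross = 596.2500 → A = |Σcross|/2 = 298.1250 mm²
Σ(r_i+r_j)·cross = 20929.8750 → first moment M = |Σ|/6 = 3488.3125
R_c = M/A = 3488.3125/298.1250 = 11.7008 mm
θ = 60° = 1.047198 rad
V = θ·R_c·A = 1.047198·11.7008·298.1250 = 3652.952 mm³

Volume = 3652.952 mm³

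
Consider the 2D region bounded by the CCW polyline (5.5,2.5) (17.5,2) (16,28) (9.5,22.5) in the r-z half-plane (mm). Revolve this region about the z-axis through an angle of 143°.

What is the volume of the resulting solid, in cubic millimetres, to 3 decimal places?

Profile (r,z), 4 vertices: (5.5,2.5) (17.5,2) (16,28) (9.5,22.5)
edge 0: (5.5,2.5)→(17.5,2)  cross = 5.5·2 − 17.5·2.5 = -32.7500; (r_i+r_j)·cross = 23·-32.7500 = -753.2500
edge 1: (17.5,2)→(16,28)  cross = 17.5·28 − 16·2 = 458.0000; (r_i+r_j)·cross = 33.5·458.0000 = 15343.0000
edge 2: (16,28)→(9.5,22.5)  cross = 16·22.5 − 9.5·28 = 94.0000; (r_i+r_j)·cross = 25.5·94.0000 = 2397.0000
edge 3: (9.5,22.5)→(5.5,2.5)  cross = 9.5·2.5 − 5.5·22.5 = -100.0000; (r_i+r_j)·cross = 15·-100.0000 = -1500.0000
Σcross = 419.2500 → A = |Σcross|/2 = 209.6250 mm²
Σ(r_i+r_j)·cross = 15486.7500 → first moment M = |Σ|/6 = 2581.1250
R_c = M/A = 2581.1250/209.6250 = 12.3131 mm
θ = 143° = 2.495821 rad
V = θ·R_c·A = 2.495821·12.3131·209.6250 = 6442.026 mm³

Volume = 6442.026 mm³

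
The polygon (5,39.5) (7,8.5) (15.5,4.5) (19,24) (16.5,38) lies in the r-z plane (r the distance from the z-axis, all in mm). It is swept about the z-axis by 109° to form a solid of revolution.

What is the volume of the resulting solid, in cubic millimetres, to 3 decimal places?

Profile (r,z), 5 vertices: (5,39.5) (7,8.5) (15.5,4.5) (19,24) (16.5,38)
edge 0: (5,39.5)→(7,8.5)  cross = 5·8.5 − 7·39.5 = -234.0000; (r_i+r_j)·cross = 12·-234.0000 = -2808.0000
edge 1: (7,8.5)→(15.5,4.5)  cross = 7·4.5 − 15.5·8.5 = -100.2500; (r_i+r_j)·cross = 22.5·-100.2500 = -2255.6250
edge 2: (15.5,4.5)→(19,24)  cross = 15.5·24 − 19·4.5 = 286.5000; (r_i+r_j)·cross = 34.5·286.5000 = 9884.2500
edge 3: (19,24)→(16.5,38)  cross = 19·38 − 16.5·24 = 326.0000; (r_i+r_j)·cross = 35.5·326.0000 = 11573.0000
edge 4: (16.5,38)→(5,39.5)  cross = 16.5·39.5 − 5·38 = 461.7500; (r_i+r_j)·cross = 21.5·461.7500 = 9927.6250
Σcross = 740.0000 → A = |Σcross|/2 = 370.0000 mm²
Σ(r_i+r_j)·cross = 26321.2500 → first moment M = |Σ|/6 = 4386.8750
R_c = M/A = 4386.8750/370.0000 = 11.8564 mm
θ = 109° = 1.902409 rad
V = θ·R_c·A = 1.902409·11.8564·370.0000 = 8345.630 mm³

Volume = 8345.630 mm³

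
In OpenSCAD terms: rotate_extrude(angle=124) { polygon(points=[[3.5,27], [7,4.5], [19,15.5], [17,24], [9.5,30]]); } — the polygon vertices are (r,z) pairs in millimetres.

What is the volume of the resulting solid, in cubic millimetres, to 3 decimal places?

Volume = 5465.122 mm³

Profile (r,z), 5 vertices: (3.5,27) (7,4.5) (19,15.5) (17,24) (9.5,30)
edge 0: (3.5,27)→(7,4.5)  cross = 3.5·4.5 − 7·27 = -173.2500; (r_i+r_j)·cross = 10.5·-173.2500 = -1819.1250
edge 1: (7,4.5)→(19,15.5)  cross = 7·15.5 − 19·4.5 = 23.0000; (r_i+r_j)·cross = 26·23.0000 = 598.0000
edge 2: (19,15.5)→(17,24)  cross = 19·24 − 17·15.5 = 192.5000; (r_i+r_j)·cross = 36·192.5000 = 6930.0000
edge 3: (17,24)→(9.5,30)  cross = 17·30 − 9.5·24 = 282.0000; (r_i+r_j)·cross = 26.5·282.0000 = 7473.0000
edge 4: (9.5,30)→(3.5,27)  cross = 9.5·27 − 3.5·30 = 151.5000; (r_i+r_j)·cross = 13·151.5000 = 1969.5000
Σcross = 475.7500 → A = |Σcross|/2 = 237.8750 mm²
Σ(r_i+r_j)·cross = 15151.3750 → first moment M = |Σ|/6 = 2525.2292
R_c = M/A = 2525.2292/237.8750 = 10.6158 mm
θ = 124° = 2.164208 rad
V = θ·R_c·A = 2.164208·10.6158·237.8750 = 5465.122 mm³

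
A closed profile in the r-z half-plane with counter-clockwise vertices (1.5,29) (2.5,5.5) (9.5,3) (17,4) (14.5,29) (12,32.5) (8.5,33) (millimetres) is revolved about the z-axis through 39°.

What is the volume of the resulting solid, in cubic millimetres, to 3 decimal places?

Volume = 2297.857 mm³

Profile (r,z), 7 vertices: (1.5,29) (2.5,5.5) (9.5,3) (17,4) (14.5,29) (12,32.5) (8.5,33)
edge 0: (1.5,29)→(2.5,5.5)  cross = 1.5·5.5 − 2.5·29 = -64.2500; (r_i+r_j)·cross = 4·-64.2500 = -257.0000
edge 1: (2.5,5.5)→(9.5,3)  cross = 2.5·3 − 9.5·5.5 = -44.7500; (r_i+r_j)·cross = 12·-44.7500 = -537.0000
edge 2: (9.5,3)→(17,4)  cross = 9.5·4 − 17·3 = -13.0000; (r_i+r_j)·cross = 26.5·-13.0000 = -344.5000
edge 3: (17,4)→(14.5,29)  cross = 17·29 − 14.5·4 = 435.0000; (r_i+r_j)·cross = 31.5·435.0000 = 13702.5000
edge 4: (14.5,29)→(12,32.5)  cross = 14.5·32.5 − 12·29 = 123.2500; (r_i+r_j)·cross = 26.5·123.2500 = 3266.1250
edge 5: (12,32.5)→(8.5,33)  cross = 12·33 − 8.5·32.5 = 119.7500; (r_i+r_j)·cross = 20.5·119.7500 = 2454.8750
edge 6: (8.5,33)→(1.5,29)  cross = 8.5·29 − 1.5·33 = 197.0000; (r_i+r_j)·cross = 10·197.0000 = 1970.0000
Σcross = 753.0000 → A = |Σcross|/2 = 376.5000 mm²
Σ(r_i+r_j)·cross = 20255.0000 → first moment M = |Σ|/6 = 3375.8333
R_c = M/A = 3375.8333/376.5000 = 8.9664 mm
θ = 39° = 0.680678 rad
V = θ·R_c·A = 0.680678·8.9664·376.5000 = 2297.857 mm³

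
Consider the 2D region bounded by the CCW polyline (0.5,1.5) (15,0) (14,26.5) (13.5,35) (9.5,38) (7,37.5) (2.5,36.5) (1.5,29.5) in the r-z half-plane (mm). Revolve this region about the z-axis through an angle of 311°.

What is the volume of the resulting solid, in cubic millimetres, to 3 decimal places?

Profile (r,z), 8 vertices: (0.5,1.5) (15,0) (14,26.5) (13.5,35) (9.5,38) (7,37.5) (2.5,36.5) (1.5,29.5)
edge 0: (0.5,1.5)→(15,0)  cross = 0.5·0 − 15·1.5 = -22.5000; (r_i+r_j)·cross = 15.5·-22.5000 = -348.7500
edge 1: (15,0)→(14,26.5)  cross = 15·26.5 − 14·0 = 397.5000; (r_i+r_j)·cross = 29·397.5000 = 11527.5000
edge 2: (14,26.5)→(13.5,35)  cross = 14·35 − 13.5·26.5 = 132.2500; (r_i+r_j)·cross = 27.5·132.2500 = 3636.8750
edge 3: (13.5,35)→(9.5,38)  cross = 13.5·38 − 9.5·35 = 180.5000; (r_i+r_j)·cross = 23·180.5000 = 4151.5000
edge 4: (9.5,38)→(7,37.5)  cross = 9.5·37.5 − 7·38 = 90.2500; (r_i+r_j)·cross = 16.5·90.2500 = 1489.1250
edge 5: (7,37.5)→(2.5,36.5)  cross = 7·36.5 − 2.5·37.5 = 161.7500; (r_i+r_j)·cross = 9.5·161.7500 = 1536.6250
edge 6: (2.5,36.5)→(1.5,29.5)  cross = 2.5·29.5 − 1.5·36.5 = 19.0000; (r_i+r_j)·cross = 4·19.0000 = 76.0000
edge 7: (1.5,29.5)→(0.5,1.5)  cross = 1.5·1.5 − 0.5·29.5 = -12.5000; (r_i+r_j)·cross = 2·-12.5000 = -25.0000
Σcross = 946.2500 → A = |Σcross|/2 = 473.1250 mm²
Σ(r_i+r_j)·cross = 22043.8750 → first moment M = |Σ|/6 = 3673.9792
R_c = M/A = 3673.9792/473.1250 = 7.7653 mm
θ = 311° = 5.427974 rad
V = θ·R_c·A = 5.427974·7.7653·473.1250 = 19942.263 mm³

Volume = 19942.263 mm³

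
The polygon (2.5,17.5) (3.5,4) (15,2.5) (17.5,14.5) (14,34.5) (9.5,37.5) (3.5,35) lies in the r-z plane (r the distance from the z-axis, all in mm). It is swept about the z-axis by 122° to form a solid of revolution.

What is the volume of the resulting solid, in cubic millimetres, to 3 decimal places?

Volume = 8555.889 mm³

Profile (r,z), 7 vertices: (2.5,17.5) (3.5,4) (15,2.5) (17.5,14.5) (14,34.5) (9.5,37.5) (3.5,35)
edge 0: (2.5,17.5)→(3.5,4)  cross = 2.5·4 − 3.5·17.5 = -51.2500; (r_i+r_j)·cross = 6·-51.2500 = -307.5000
edge 1: (3.5,4)→(15,2.5)  cross = 3.5·2.5 − 15·4 = -51.2500; (r_i+r_j)·cross = 18.5·-51.2500 = -948.1250
edge 2: (15,2.5)→(17.5,14.5)  cross = 15·14.5 − 17.5·2.5 = 173.7500; (r_i+r_j)·cross = 32.5·173.7500 = 5646.8750
edge 3: (17.5,14.5)→(14,34.5)  cross = 17.5·34.5 − 14·14.5 = 400.7500; (r_i+r_j)·cross = 31.5·400.7500 = 12623.6250
edge 4: (14,34.5)→(9.5,37.5)  cross = 14·37.5 − 9.5·34.5 = 197.2500; (r_i+r_j)·cross = 23.5·197.2500 = 4635.3750
edge 5: (9.5,37.5)→(3.5,35)  cross = 9.5·35 − 3.5·37.5 = 201.2500; (r_i+r_j)·cross = 13·201.2500 = 2616.2500
edge 6: (3.5,35)→(2.5,17.5)  cross = 3.5·17.5 − 2.5·35 = -26.2500; (r_i+r_j)·cross = 6·-26.2500 = -157.5000
Σcross = 844.2500 → A = |Σcross|/2 = 422.1250 mm²
Σ(r_i+r_j)·cross = 24109.0000 → first moment M = |Σ|/6 = 4018.1667
R_c = M/A = 4018.1667/422.1250 = 9.5189 mm
θ = 122° = 2.129302 rad
V = θ·R_c·A = 2.129302·9.5189·422.1250 = 8555.889 mm³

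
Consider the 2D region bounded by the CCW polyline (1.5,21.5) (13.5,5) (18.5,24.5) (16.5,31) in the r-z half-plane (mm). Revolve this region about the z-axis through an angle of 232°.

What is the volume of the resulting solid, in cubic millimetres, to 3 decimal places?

Profile (r,z), 4 vertices: (1.5,21.5) (13.5,5) (18.5,24.5) (16.5,31)
edge 0: (1.5,21.5)→(13.5,5)  cross = 1.5·5 − 13.5·21.5 = -282.7500; (r_i+r_j)·cross = 15·-282.7500 = -4241.2500
edge 1: (13.5,5)→(18.5,24.5)  cross = 13.5·24.5 − 18.5·5 = 238.2500; (r_i+r_j)·cross = 32·238.2500 = 7624.0000
edge 2: (18.5,24.5)→(16.5,31)  cross = 18.5·31 − 16.5·24.5 = 169.2500; (r_i+r_j)·cross = 35·169.2500 = 5923.7500
edge 3: (16.5,31)→(1.5,21.5)  cross = 16.5·21.5 − 1.5·31 = 308.2500; (r_i+r_j)·cross = 18·308.2500 = 5548.5000
Σcross = 433.0000 → A = |Σcross|/2 = 216.5000 mm²
Σ(r_i+r_j)·cross = 14855.0000 → first moment M = |Σ|/6 = 2475.8333
R_c = M/A = 2475.8333/216.5000 = 11.4357 mm
θ = 232° = 4.049164 rad
V = θ·R_c·A = 4.049164·11.4357·216.5000 = 10025.055 mm³

Volume = 10025.055 mm³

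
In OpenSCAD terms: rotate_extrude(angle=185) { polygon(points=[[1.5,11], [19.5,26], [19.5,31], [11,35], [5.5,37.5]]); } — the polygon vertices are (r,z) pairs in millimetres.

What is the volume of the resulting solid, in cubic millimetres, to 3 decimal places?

Profile (r,z), 5 vertices: (1.5,11) (19.5,26) (19.5,31) (11,35) (5.5,37.5)
edge 0: (1.5,11)→(19.5,26)  cross = 1.5·26 − 19.5·11 = -175.5000; (r_i+r_j)·cross = 21·-175.5000 = -3685.5000
edge 1: (19.5,26)→(19.5,31)  cross = 19.5·31 − 19.5·26 = 97.5000; (r_i+r_j)·cross = 39·97.5000 = 3802.5000
edge 2: (19.5,31)→(11,35)  cross = 19.5·35 − 11·31 = 341.5000; (r_i+r_j)·cross = 30.5·341.5000 = 10415.7500
edge 3: (11,35)→(5.5,37.5)  cross = 11·37.5 − 5.5·35 = 220.0000; (r_i+r_j)·cross = 16.5·220.0000 = 3630.0000
edge 4: (5.5,37.5)→(1.5,11)  cross = 5.5·11 − 1.5·37.5 = 4.2500; (r_i+r_j)·cross = 7·4.2500 = 29.7500
Σcross = 487.7500 → A = |Σcross|/2 = 243.8750 mm²
Σ(r_i+r_j)·cross = 14192.5000 → first moment M = |Σ|/6 = 2365.4167
R_c = M/A = 2365.4167/243.8750 = 9.6993 mm
θ = 185° = 3.228859 rad
V = θ·R_c·A = 3.228859·9.6993·243.8750 = 7637.597 mm³

Volume = 7637.597 mm³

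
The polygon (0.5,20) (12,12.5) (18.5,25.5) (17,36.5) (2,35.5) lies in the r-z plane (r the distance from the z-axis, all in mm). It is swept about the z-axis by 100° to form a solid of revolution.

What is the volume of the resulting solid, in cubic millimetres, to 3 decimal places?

Volume = 5257.877 mm³

Profile (r,z), 5 vertices: (0.5,20) (12,12.5) (18.5,25.5) (17,36.5) (2,35.5)
edge 0: (0.5,20)→(12,12.5)  cross = 0.5·12.5 − 12·20 = -233.7500; (r_i+r_j)·cross = 12.5·-233.7500 = -2921.8750
edge 1: (12,12.5)→(18.5,25.5)  cross = 12·25.5 − 18.5·12.5 = 74.7500; (r_i+r_j)·cross = 30.5·74.7500 = 2279.8750
edge 2: (18.5,25.5)→(17,36.5)  cross = 18.5·36.5 − 17·25.5 = 241.7500; (r_i+r_j)·cross = 35.5·241.7500 = 8582.1250
edge 3: (17,36.5)→(2,35.5)  cross = 17·35.5 − 2·36.5 = 530.5000; (r_i+r_j)·cross = 19·530.5000 = 10079.5000
edge 4: (2,35.5)→(0.5,20)  cross = 2·20 − 0.5·35.5 = 22.2500; (r_i+r_j)·cross = 2.5·22.2500 = 55.6250
Σcross = 635.5000 → A = |Σcross|/2 = 317.7500 mm²
Σ(r_i+r_j)·cross = 18075.2500 → first moment M = |Σ|/6 = 3012.5417
R_c = M/A = 3012.5417/317.7500 = 9.4809 mm
θ = 100° = 1.745329 rad
V = θ·R_c·A = 1.745329·9.4809·317.7500 = 5257.877 mm³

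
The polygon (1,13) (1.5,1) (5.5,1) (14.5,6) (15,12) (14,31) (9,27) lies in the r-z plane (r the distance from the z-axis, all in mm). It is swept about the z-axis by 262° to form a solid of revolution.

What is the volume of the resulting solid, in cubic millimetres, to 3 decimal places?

Profile (r,z), 7 vertices: (1,13) (1.5,1) (5.5,1) (14.5,6) (15,12) (14,31) (9,27)
edge 0: (1,13)→(1.5,1)  cross = 1·1 − 1.5·13 = -18.5000; (r_i+r_j)·cross = 2.5·-18.5000 = -46.2500
edge 1: (1.5,1)→(5.5,1)  cross = 1.5·1 − 5.5·1 = -4.0000; (r_i+r_j)·cross = 7·-4.0000 = -28.0000
edge 2: (5.5,1)→(14.5,6)  cross = 5.5·6 − 14.5·1 = 18.5000; (r_i+r_j)·cross = 20·18.5000 = 370.0000
edge 3: (14.5,6)→(15,12)  cross = 14.5·12 − 15·6 = 84.0000; (r_i+r_j)·cross = 29.5·84.0000 = 2478.0000
edge 4: (15,12)→(14,31)  cross = 15·31 − 14·12 = 297.0000; (r_i+r_j)·cross = 29·297.0000 = 8613.0000
edge 5: (14,31)→(9,27)  cross = 14·27 − 9·31 = 99.0000; (r_i+r_j)·cross = 23·99.0000 = 2277.0000
edge 6: (9,27)→(1,13)  cross = 9·13 − 1·27 = 90.0000; (r_i+r_j)·cross = 10·90.0000 = 900.0000
Σcross = 566.0000 → A = |Σcross|/2 = 283.0000 mm²
Σ(r_i+r_j)·cross = 14563.7500 → first moment M = |Σ|/6 = 2427.2917
R_c = M/A = 2427.2917/283.0000 = 8.5770 mm
θ = 262° = 4.572763 rad
V = θ·R_c·A = 4.572763·8.5770·283.0000 = 11099.429 mm³

Volume = 11099.429 mm³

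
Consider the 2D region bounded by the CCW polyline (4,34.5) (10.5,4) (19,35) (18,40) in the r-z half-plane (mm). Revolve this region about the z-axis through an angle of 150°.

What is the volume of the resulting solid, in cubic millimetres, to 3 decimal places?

Profile (r,z), 4 vertices: (4,34.5) (10.5,4) (19,35) (18,40)
edge 0: (4,34.5)→(10.5,4)  cross = 4·4 − 10.5·34.5 = -346.2500; (r_i+r_j)·cross = 14.5·-346.2500 = -5020.6250
edge 1: (10.5,4)→(19,35)  cross = 10.5·35 − 19·4 = 291.5000; (r_i+r_j)·cross = 29.5·291.5000 = 8599.2500
edge 2: (19,35)→(18,40)  cross = 19·40 − 18·35 = 130.0000; (r_i+r_j)·cross = 37·130.0000 = 4810.0000
edge 3: (18,40)→(4,34.5)  cross = 18·34.5 − 4·40 = 461.0000; (r_i+r_j)·cross = 22·461.0000 = 10142.0000
Σcross = 536.2500 → A = |Σcross|/2 = 268.1250 mm²
Σ(r_i+r_j)·cross = 18530.6250 → first moment M = |Σ|/6 = 3088.4375
R_c = M/A = 3088.4375/268.1250 = 11.5186 mm
θ = 150° = 2.617994 rad
V = θ·R_c·A = 2.617994·11.5186·268.1250 = 8085.510 mm³

Volume = 8085.510 mm³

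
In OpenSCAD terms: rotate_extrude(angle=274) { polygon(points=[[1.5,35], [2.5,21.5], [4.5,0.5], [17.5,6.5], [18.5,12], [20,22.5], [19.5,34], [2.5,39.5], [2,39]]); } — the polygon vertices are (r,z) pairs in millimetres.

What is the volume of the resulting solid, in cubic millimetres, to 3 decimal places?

Profile (r,z), 9 vertices: (1.5,35) (2.5,21.5) (4.5,0.5) (17.5,6.5) (18.5,12) (20,22.5) (19.5,34) (2.5,39.5) (2,39)
edge 0: (1.5,35)→(2.5,21.5)  cross = 1.5·21.5 − 2.5·35 = -55.2500; (r_i+r_j)·cross = 4·-55.2500 = -221.0000
edge 1: (2.5,21.5)→(4.5,0.5)  cross = 2.5·0.5 − 4.5·21.5 = -95.5000; (r_i+r_j)·cross = 7·-95.5000 = -668.5000
edge 2: (4.5,0.5)→(17.5,6.5)  cross = 4.5·6.5 − 17.5·0.5 = 20.5000; (r_i+r_j)·cross = 22·20.5000 = 451.0000
edge 3: (17.5,6.5)→(18.5,12)  cross = 17.5·12 − 18.5·6.5 = 89.7500; (r_i+r_j)·cross = 36·89.7500 = 3231.0000
edge 4: (18.5,12)→(20,22.5)  cross = 18.5·22.5 − 20·12 = 176.2500; (r_i+r_j)·cross = 38.5·176.2500 = 6785.6250
edge 5: (20,22.5)→(19.5,34)  cross = 20·34 − 19.5·22.5 = 241.2500; (r_i+r_j)·cross = 39.5·241.2500 = 9529.3750
edge 6: (19.5,34)→(2.5,39.5)  cross = 19.5·39.5 − 2.5·34 = 685.2500; (r_i+r_j)·cross = 22·685.2500 = 15075.5000
edge 7: (2.5,39.5)→(2,39)  cross = 2.5·39 − 2·39.5 = 18.5000; (r_i+r_j)·cross = 4.5·18.5000 = 83.2500
edge 8: (2,39)→(1.5,35)  cross = 2·35 − 1.5·39 = 11.5000; (r_i+r_j)·cross = 3.5·11.5000 = 40.2500
Σcross = 1092.2500 → A = |Σcross|/2 = 546.1250 mm²
Σ(r_i+r_j)·cross = 34306.5000 → first moment M = |Σ|/6 = 5717.7500
R_c = M/A = 5717.7500/546.1250 = 10.4697 mm
θ = 274° = 4.782202 rad
V = θ·R_c·A = 4.782202·10.4697·546.1250 = 27343.436 mm³

Volume = 27343.436 mm³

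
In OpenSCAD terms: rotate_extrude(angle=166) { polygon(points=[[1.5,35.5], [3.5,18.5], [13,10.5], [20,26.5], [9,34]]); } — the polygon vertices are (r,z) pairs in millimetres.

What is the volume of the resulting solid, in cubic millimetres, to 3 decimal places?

Profile (r,z), 5 vertices: (1.5,35.5) (3.5,18.5) (13,10.5) (20,26.5) (9,34)
edge 0: (1.5,35.5)→(3.5,18.5)  cross = 1.5·18.5 − 3.5·35.5 = -96.5000; (r_i+r_j)·cross = 5·-96.5000 = -482.5000
edge 1: (3.5,18.5)→(13,10.5)  cross = 3.5·10.5 − 13·18.5 = -203.7500; (r_i+r_j)·cross = 16.5·-203.7500 = -3361.8750
edge 2: (13,10.5)→(20,26.5)  cross = 13·26.5 − 20·10.5 = 134.5000; (r_i+r_j)·cross = 33·134.5000 = 4438.5000
edge 3: (20,26.5)→(9,34)  cross = 20·34 − 9·26.5 = 441.5000; (r_i+r_j)·cross = 29·441.5000 = 12803.5000
edge 4: (9,34)→(1.5,35.5)  cross = 9·35.5 − 1.5·34 = 268.5000; (r_i+r_j)·cross = 10.5·268.5000 = 2819.2500
Σcross = 544.2500 → A = |Σcross|/2 = 272.1250 mm²
Σ(r_i+r_j)·cross = 16216.8750 → first moment M = |Σ|/6 = 2702.8125
R_c = M/A = 2702.8125/272.1250 = 9.9322 mm
θ = 166° = 2.897247 rad
V = θ·R_c·A = 2.897247·9.9322·272.1250 = 7830.714 mm³

Volume = 7830.714 mm³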